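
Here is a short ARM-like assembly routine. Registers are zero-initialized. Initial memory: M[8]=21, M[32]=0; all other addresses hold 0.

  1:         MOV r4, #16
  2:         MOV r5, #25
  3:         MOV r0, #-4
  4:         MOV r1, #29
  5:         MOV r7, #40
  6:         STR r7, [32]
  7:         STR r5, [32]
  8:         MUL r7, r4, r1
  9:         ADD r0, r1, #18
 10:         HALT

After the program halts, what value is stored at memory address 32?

after MOV r4, #16: r4=16
after MOV r5, #25: r5=25
after MOV r0, #-4: r0=-4
after MOV r1, #29: r1=29
after MOV r7, #40: r7=40
STR r7, [32] → M[32]=40
STR r5, [32] → M[32]=25
after MUL r7, r4, r1: r7=16*29=464
after ADD r0, r1, #18: r0=29+18=47
halt.

25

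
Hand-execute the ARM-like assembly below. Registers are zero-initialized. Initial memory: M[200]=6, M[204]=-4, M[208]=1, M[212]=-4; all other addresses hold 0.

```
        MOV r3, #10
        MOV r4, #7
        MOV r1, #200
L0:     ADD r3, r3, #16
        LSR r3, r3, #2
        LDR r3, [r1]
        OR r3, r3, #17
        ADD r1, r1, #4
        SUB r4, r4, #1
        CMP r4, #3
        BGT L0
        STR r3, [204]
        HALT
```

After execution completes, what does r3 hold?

after MOV r3, #10: r3=10
after MOV r4, #7: r4=7
after MOV r1, #200: r1=200
after ADD r3, r3, #16: r3=10+16=26
after LSR r3, r3, #2: r3=26>>2=6
after LDR r3, [r1]: r3=M[200]=6
after OR r3, r3, #17: r3=6|17=23
after ADD r1, r1, #4: r1=200+4=204
after SUB r4, r4, #1: r4=7-1=6
CMP r4, #3  (cmp 6,3)
BGT L0: taken
after ADD r3, r3, #16: r3=23+16=39
after LSR r3, r3, #2: r3=39>>2=9
after LDR r3, [r1]: r3=M[204]=-4
after OR r3, r3, #17: r3=(-4)|17=-3
after ADD r1, r1, #4: r1=204+4=208
after SUB r4, r4, #1: r4=6-1=5
CMP r4, #3  (cmp 5,3)
BGT L0: taken
after ADD r3, r3, #16: r3=(-3)+16=13
after LSR r3, r3, #2: r3=13>>2=3
after LDR r3, [r1]: r3=M[208]=1
after OR r3, r3, #17: r3=1|17=17
after ADD r1, r1, #4: r1=208+4=212
after SUB r4, r4, #1: r4=5-1=4
CMP r4, #3  (cmp 4,3)
BGT L0: taken
after ADD r3, r3, #16: r3=17+16=33
after LSR r3, r3, #2: r3=33>>2=8
after LDR r3, [r1]: r3=M[212]=-4
after OR r3, r3, #17: r3=(-4)|17=-3
after ADD r1, r1, #4: r1=212+4=216
after SUB r4, r4, #1: r4=4-1=3
CMP r4, #3  (cmp 3,3)
BGT L0: not taken
STR r3, [204] → M[204]=-3
halt.

-3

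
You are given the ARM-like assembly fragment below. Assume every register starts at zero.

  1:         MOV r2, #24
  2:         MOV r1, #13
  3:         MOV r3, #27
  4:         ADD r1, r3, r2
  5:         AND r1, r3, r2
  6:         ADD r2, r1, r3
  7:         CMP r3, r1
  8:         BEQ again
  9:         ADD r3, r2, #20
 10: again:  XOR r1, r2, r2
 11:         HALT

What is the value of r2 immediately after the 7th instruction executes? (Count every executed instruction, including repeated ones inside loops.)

51

after MOV r2, #24: r2=24
after MOV r1, #13: r1=13
after MOV r3, #27: r3=27
after ADD r1, r3, r2: r1=27+24=51
after AND r1, r3, r2: r1=27&24=24
after ADD r2, r1, r3: r2=24+27=51
CMP r3, r1  (cmp 27,24)
After step 7: r2 = 51.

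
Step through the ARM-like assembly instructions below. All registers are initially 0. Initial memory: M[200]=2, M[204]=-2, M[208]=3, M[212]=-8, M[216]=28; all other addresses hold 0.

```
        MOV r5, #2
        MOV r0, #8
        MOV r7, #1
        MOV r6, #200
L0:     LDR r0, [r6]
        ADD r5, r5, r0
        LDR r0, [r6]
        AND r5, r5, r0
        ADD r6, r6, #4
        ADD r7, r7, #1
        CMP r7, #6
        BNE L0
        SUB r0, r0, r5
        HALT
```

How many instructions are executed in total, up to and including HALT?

46

r5=2
r0=8
r7=1
r6=200
r0=M[200]=2
r5=2+2=4
r0=M[200]=2
r5=4&2=0
r6=200+4=204
r7=1+1=2
CMP r7, #6  (cmp 2,6)
BNE L0: taken
r0=M[204]=-2
r5=0+(-2)=-2
r0=M[204]=-2
r5=(-2)&(-2)=-2
r6=204+4=208
r7=2+1=3
CMP r7, #6  (cmp 3,6)
BNE L0: taken
r0=M[208]=3
r5=(-2)+3=1
r0=M[208]=3
r5=1&3=1
r6=208+4=212
r7=3+1=4
CMP r7, #6  (cmp 4,6)
BNE L0: taken
r0=M[212]=-8
r5=1+(-8)=-7
r0=M[212]=-8
r5=(-7)&(-8)=-8
r6=212+4=216
r7=4+1=5
CMP r7, #6  (cmp 5,6)
BNE L0: taken
r0=M[216]=28
r5=(-8)+28=20
r0=M[216]=28
r5=20&28=20
r6=216+4=220
r7=5+1=6
CMP r7, #6  (cmp 6,6)
BNE L0: not taken
r0=28-20=8
halt.
Total executed instructions: 46.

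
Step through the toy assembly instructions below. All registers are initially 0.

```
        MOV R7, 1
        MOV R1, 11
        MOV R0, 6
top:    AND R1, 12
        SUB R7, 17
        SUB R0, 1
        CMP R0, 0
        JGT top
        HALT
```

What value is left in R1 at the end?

8

R7=1
R1=11
R0=6
R1=11&12=8
R7=1-17=-16
R0=6-1=5
CMP R0, 0  (cmp 5,0)
JGT top: taken
R1=8&12=8
R7=(-16)-17=-33
R0=5-1=4
CMP R0, 0  (cmp 4,0)
JGT top: taken
R1=8&12=8
R7=(-33)-17=-50
R0=4-1=3
CMP R0, 0  (cmp 3,0)
JGT top: taken
R1=8&12=8
R7=(-50)-17=-67
R0=3-1=2
CMP R0, 0  (cmp 2,0)
JGT top: taken
R1=8&12=8
R7=(-67)-17=-84
R0=2-1=1
CMP R0, 0  (cmp 1,0)
JGT top: taken
R1=8&12=8
R7=(-84)-17=-101
R0=1-1=0
CMP R0, 0  (cmp 0,0)
JGT top: not taken
halt.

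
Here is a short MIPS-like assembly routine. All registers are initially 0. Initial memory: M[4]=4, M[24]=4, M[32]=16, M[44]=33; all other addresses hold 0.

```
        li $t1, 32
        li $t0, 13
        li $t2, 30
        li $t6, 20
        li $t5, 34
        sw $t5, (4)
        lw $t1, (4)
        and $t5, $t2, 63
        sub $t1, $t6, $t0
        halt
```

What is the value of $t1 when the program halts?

$t1=32
$t0=13
$t2=30
$t6=20
$t5=34
sw $t5, (4) → M[4]=34
$t1=M[4]=34
$t5=30&63=30
$t1=20-13=7
halt.

7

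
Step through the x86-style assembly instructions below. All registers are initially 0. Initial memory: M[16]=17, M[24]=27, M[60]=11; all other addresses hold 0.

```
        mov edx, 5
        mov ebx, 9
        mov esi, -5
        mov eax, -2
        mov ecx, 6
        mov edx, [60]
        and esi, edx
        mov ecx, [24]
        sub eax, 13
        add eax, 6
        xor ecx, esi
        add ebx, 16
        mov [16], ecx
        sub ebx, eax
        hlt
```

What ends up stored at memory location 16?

edx=5
ebx=9
esi=-5
eax=-2
ecx=6
edx=M[60]=11
esi=(-5)&11=11
ecx=M[24]=27
eax=(-2)-13=-15
eax=(-15)+6=-9
ecx=27^11=16
ebx=9+16=25
mov [16], ecx → M[16]=16
ebx=25-(-9)=34
halt.

16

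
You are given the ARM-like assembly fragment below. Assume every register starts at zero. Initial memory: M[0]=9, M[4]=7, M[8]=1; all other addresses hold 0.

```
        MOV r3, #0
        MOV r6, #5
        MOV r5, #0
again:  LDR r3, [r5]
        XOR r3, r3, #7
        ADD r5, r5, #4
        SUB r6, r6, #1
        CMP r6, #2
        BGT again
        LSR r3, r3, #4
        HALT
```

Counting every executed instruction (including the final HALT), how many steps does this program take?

after MOV r3, #0: r3=0
after MOV r6, #5: r6=5
after MOV r5, #0: r5=0
after LDR r3, [r5]: r3=M[0]=9
after XOR r3, r3, #7: r3=9^7=14
after ADD r5, r5, #4: r5=0+4=4
after SUB r6, r6, #1: r6=5-1=4
CMP r6, #2  (cmp 4,2)
BGT again: taken
after LDR r3, [r5]: r3=M[4]=7
after XOR r3, r3, #7: r3=7^7=0
after ADD r5, r5, #4: r5=4+4=8
after SUB r6, r6, #1: r6=4-1=3
CMP r6, #2  (cmp 3,2)
BGT again: taken
after LDR r3, [r5]: r3=M[8]=1
after XOR r3, r3, #7: r3=1^7=6
after ADD r5, r5, #4: r5=8+4=12
after SUB r6, r6, #1: r6=3-1=2
CMP r6, #2  (cmp 2,2)
BGT again: not taken
after LSR r3, r3, #4: r3=6>>4=0
halt.
Total executed instructions: 23.

23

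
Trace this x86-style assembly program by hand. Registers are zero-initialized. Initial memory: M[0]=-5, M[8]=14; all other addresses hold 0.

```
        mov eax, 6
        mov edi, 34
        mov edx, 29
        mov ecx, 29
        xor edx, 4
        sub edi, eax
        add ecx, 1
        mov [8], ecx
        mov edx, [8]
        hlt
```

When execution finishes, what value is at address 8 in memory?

30

eax=6
edi=34
edx=29
ecx=29
edx=29^4=25
edi=34-6=28
ecx=29+1=30
mov [8], ecx → M[8]=30
edx=M[8]=30
halt.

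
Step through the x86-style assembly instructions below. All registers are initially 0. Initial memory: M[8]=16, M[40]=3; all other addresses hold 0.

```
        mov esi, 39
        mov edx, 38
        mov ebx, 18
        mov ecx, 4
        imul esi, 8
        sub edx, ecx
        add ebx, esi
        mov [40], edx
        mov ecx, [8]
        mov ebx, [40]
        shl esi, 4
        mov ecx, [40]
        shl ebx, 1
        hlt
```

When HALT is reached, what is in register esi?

esi=39
edx=38
ebx=18
ecx=4
esi=39*8=312
edx=38-4=34
ebx=18+312=330
mov [40], edx → M[40]=34
ecx=M[8]=16
ebx=M[40]=34
esi=312<<4=4992
ecx=M[40]=34
ebx=34<<1=68
halt.

4992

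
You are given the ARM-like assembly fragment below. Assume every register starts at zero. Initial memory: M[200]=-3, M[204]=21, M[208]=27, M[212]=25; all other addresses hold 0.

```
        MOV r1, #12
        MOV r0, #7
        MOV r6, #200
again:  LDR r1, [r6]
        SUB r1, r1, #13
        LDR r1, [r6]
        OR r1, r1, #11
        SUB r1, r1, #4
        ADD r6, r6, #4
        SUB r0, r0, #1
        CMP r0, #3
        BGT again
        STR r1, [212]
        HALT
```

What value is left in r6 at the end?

216

after MOV r1, #12: r1=12
after MOV r0, #7: r0=7
after MOV r6, #200: r6=200
after LDR r1, [r6]: r1=M[200]=-3
after SUB r1, r1, #13: r1=(-3)-13=-16
after LDR r1, [r6]: r1=M[200]=-3
after OR r1, r1, #11: r1=(-3)|11=-1
after SUB r1, r1, #4: r1=(-1)-4=-5
after ADD r6, r6, #4: r6=200+4=204
after SUB r0, r0, #1: r0=7-1=6
CMP r0, #3  (cmp 6,3)
BGT again: taken
after LDR r1, [r6]: r1=M[204]=21
after SUB r1, r1, #13: r1=21-13=8
after LDR r1, [r6]: r1=M[204]=21
after OR r1, r1, #11: r1=21|11=31
after SUB r1, r1, #4: r1=31-4=27
after ADD r6, r6, #4: r6=204+4=208
after SUB r0, r0, #1: r0=6-1=5
CMP r0, #3  (cmp 5,3)
BGT again: taken
after LDR r1, [r6]: r1=M[208]=27
after SUB r1, r1, #13: r1=27-13=14
after LDR r1, [r6]: r1=M[208]=27
after OR r1, r1, #11: r1=27|11=27
after SUB r1, r1, #4: r1=27-4=23
after ADD r6, r6, #4: r6=208+4=212
after SUB r0, r0, #1: r0=5-1=4
CMP r0, #3  (cmp 4,3)
BGT again: taken
after LDR r1, [r6]: r1=M[212]=25
after SUB r1, r1, #13: r1=25-13=12
after LDR r1, [r6]: r1=M[212]=25
after OR r1, r1, #11: r1=25|11=27
after SUB r1, r1, #4: r1=27-4=23
after ADD r6, r6, #4: r6=212+4=216
after SUB r0, r0, #1: r0=4-1=3
CMP r0, #3  (cmp 3,3)
BGT again: not taken
STR r1, [212] → M[212]=23
halt.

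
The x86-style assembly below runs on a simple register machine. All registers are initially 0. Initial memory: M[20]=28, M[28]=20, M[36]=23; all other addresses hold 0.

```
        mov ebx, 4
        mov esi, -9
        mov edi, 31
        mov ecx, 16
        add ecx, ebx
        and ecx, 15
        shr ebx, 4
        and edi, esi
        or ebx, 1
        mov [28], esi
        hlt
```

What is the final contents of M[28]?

-9

ebx=4
esi=-9
edi=31
ecx=16
ecx=16+4=20
ecx=20&15=4
ebx=4>>4=0
edi=31&(-9)=23
ebx=0|1=1
mov [28], esi → M[28]=-9
halt.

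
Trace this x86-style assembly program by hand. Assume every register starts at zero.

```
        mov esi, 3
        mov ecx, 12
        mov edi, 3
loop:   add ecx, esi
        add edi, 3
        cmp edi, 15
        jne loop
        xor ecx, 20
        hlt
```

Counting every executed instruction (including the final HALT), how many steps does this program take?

mov esi, 3 → esi=3
mov ecx, 12 → ecx=12
mov edi, 3 → edi=3
add ecx, esi → ecx=12+3=15
add edi, 3 → edi=3+3=6
cmp edi, 15  (cmp 6,15)
jne loop: taken
add ecx, esi → ecx=15+3=18
add edi, 3 → edi=6+3=9
cmp edi, 15  (cmp 9,15)
jne loop: taken
add ecx, esi → ecx=18+3=21
add edi, 3 → edi=9+3=12
cmp edi, 15  (cmp 12,15)
jne loop: taken
add ecx, esi → ecx=21+3=24
add edi, 3 → edi=12+3=15
cmp edi, 15  (cmp 15,15)
jne loop: not taken
xor ecx, 20 → ecx=24^20=12
halt.
Total executed instructions: 21.

21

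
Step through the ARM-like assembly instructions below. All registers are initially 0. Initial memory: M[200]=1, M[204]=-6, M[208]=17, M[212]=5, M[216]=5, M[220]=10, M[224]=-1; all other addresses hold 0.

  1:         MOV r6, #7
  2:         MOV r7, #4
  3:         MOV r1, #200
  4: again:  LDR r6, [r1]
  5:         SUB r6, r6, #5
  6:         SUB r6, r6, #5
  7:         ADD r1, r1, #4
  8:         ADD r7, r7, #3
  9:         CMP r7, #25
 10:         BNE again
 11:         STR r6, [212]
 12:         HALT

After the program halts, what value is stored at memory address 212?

-11

after MOV r6, #7: r6=7
after MOV r7, #4: r7=4
after MOV r1, #200: r1=200
after LDR r6, [r1]: r6=M[200]=1
after SUB r6, r6, #5: r6=1-5=-4
after SUB r6, r6, #5: r6=(-4)-5=-9
after ADD r1, r1, #4: r1=200+4=204
after ADD r7, r7, #3: r7=4+3=7
CMP r7, #25  (cmp 7,25)
BNE again: taken
after LDR r6, [r1]: r6=M[204]=-6
after SUB r6, r6, #5: r6=(-6)-5=-11
after SUB r6, r6, #5: r6=(-11)-5=-16
after ADD r1, r1, #4: r1=204+4=208
after ADD r7, r7, #3: r7=7+3=10
CMP r7, #25  (cmp 10,25)
BNE again: taken
after LDR r6, [r1]: r6=M[208]=17
after SUB r6, r6, #5: r6=17-5=12
after SUB r6, r6, #5: r6=12-5=7
after ADD r1, r1, #4: r1=208+4=212
after ADD r7, r7, #3: r7=10+3=13
CMP r7, #25  (cmp 13,25)
BNE again: taken
after LDR r6, [r1]: r6=M[212]=5
after SUB r6, r6, #5: r6=5-5=0
after SUB r6, r6, #5: r6=0-5=-5
after ADD r1, r1, #4: r1=212+4=216
after ADD r7, r7, #3: r7=13+3=16
CMP r7, #25  (cmp 16,25)
BNE again: taken
after LDR r6, [r1]: r6=M[216]=5
after SUB r6, r6, #5: r6=5-5=0
after SUB r6, r6, #5: r6=0-5=-5
after ADD r1, r1, #4: r1=216+4=220
after ADD r7, r7, #3: r7=16+3=19
CMP r7, #25  (cmp 19,25)
BNE again: taken
after LDR r6, [r1]: r6=M[220]=10
after SUB r6, r6, #5: r6=10-5=5
after SUB r6, r6, #5: r6=5-5=0
after ADD r1, r1, #4: r1=220+4=224
after ADD r7, r7, #3: r7=19+3=22
CMP r7, #25  (cmp 22,25)
BNE again: taken
after LDR r6, [r1]: r6=M[224]=-1
after SUB r6, r6, #5: r6=(-1)-5=-6
after SUB r6, r6, #5: r6=(-6)-5=-11
after ADD r1, r1, #4: r1=224+4=228
after ADD r7, r7, #3: r7=22+3=25
CMP r7, #25  (cmp 25,25)
BNE again: not taken
STR r6, [212] → M[212]=-11
halt.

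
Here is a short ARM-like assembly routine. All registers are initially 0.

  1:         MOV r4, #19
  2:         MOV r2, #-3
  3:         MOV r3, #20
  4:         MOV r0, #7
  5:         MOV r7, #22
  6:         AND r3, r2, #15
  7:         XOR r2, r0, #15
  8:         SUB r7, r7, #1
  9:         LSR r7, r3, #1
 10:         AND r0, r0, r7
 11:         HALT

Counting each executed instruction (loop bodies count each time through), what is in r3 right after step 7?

13

after MOV r4, #19: r4=19
after MOV r2, #-3: r2=-3
after MOV r3, #20: r3=20
after MOV r0, #7: r0=7
after MOV r7, #22: r7=22
after AND r3, r2, #15: r3=(-3)&15=13
after XOR r2, r0, #15: r2=7^15=8
After step 7: r3 = 13.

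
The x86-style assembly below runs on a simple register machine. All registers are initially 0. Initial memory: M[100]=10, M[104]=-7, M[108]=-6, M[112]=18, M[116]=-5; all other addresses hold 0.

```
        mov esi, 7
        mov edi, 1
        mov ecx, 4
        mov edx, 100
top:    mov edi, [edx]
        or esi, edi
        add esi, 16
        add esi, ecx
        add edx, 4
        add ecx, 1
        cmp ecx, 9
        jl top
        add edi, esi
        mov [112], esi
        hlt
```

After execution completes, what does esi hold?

19

esi=7
edi=1
ecx=4
edx=100
edi=M[100]=10
esi=7|10=15
esi=15+16=31
esi=31+4=35
edx=100+4=104
ecx=4+1=5
cmp ecx, 9  (cmp 5,9)
jl top: taken
edi=M[104]=-7
esi=35|(-7)=-5
esi=(-5)+16=11
esi=11+5=16
edx=104+4=108
ecx=5+1=6
cmp ecx, 9  (cmp 6,9)
jl top: taken
edi=M[108]=-6
esi=16|(-6)=-6
esi=(-6)+16=10
esi=10+6=16
edx=108+4=112
ecx=6+1=7
cmp ecx, 9  (cmp 7,9)
jl top: taken
edi=M[112]=18
esi=16|18=18
esi=18+16=34
esi=34+7=41
edx=112+4=116
ecx=7+1=8
cmp ecx, 9  (cmp 8,9)
jl top: taken
edi=M[116]=-5
esi=41|(-5)=-5
esi=(-5)+16=11
esi=11+8=19
edx=116+4=120
ecx=8+1=9
cmp ecx, 9  (cmp 9,9)
jl top: not taken
edi=(-5)+19=14
mov [112], esi → M[112]=19
halt.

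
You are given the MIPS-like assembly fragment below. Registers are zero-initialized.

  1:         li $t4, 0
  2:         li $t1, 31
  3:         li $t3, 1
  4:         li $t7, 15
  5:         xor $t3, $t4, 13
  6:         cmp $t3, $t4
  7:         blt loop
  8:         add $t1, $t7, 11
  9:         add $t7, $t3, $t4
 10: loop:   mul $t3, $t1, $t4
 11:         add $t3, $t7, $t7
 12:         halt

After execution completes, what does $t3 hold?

after li $t4, 0: $t4=0
after li $t1, 31: $t1=31
after li $t3, 1: $t3=1
after li $t7, 15: $t7=15
after xor $t3, $t4, 13: $t3=0^13=13
cmp $t3, $t4  (cmp 13,0)
blt loop: not taken
after add $t1, $t7, 11: $t1=15+11=26
after add $t7, $t3, $t4: $t7=13+0=13
after mul $t3, $t1, $t4: $t3=26*0=0
after add $t3, $t7, $t7: $t3=13+13=26
halt.

26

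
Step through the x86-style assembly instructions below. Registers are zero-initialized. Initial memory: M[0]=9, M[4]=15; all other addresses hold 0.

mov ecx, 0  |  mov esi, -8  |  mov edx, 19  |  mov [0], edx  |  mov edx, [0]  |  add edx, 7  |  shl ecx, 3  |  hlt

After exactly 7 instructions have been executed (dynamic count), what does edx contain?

mov ecx, 0 → ecx=0
mov esi, -8 → esi=-8
mov edx, 19 → edx=19
mov [0], edx → M[0]=19
mov edx, [0] → edx=M[0]=19
add edx, 7 → edx=19+7=26
shl ecx, 3 → ecx=0<<3=0
After step 7: edx = 26.

26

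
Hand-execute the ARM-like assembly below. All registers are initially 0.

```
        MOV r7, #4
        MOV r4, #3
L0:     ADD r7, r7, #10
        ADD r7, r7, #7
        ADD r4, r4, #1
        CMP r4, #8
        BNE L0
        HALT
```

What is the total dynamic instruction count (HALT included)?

28

r7=4
r4=3
r7=4+10=14
r7=14+7=21
r4=3+1=4
CMP r4, #8  (cmp 4,8)
BNE L0: taken
r7=21+10=31
r7=31+7=38
r4=4+1=5
CMP r4, #8  (cmp 5,8)
BNE L0: taken
r7=38+10=48
r7=48+7=55
r4=5+1=6
CMP r4, #8  (cmp 6,8)
BNE L0: taken
r7=55+10=65
r7=65+7=72
r4=6+1=7
CMP r4, #8  (cmp 7,8)
BNE L0: taken
r7=72+10=82
r7=82+7=89
r4=7+1=8
CMP r4, #8  (cmp 8,8)
BNE L0: not taken
halt.
Total executed instructions: 28.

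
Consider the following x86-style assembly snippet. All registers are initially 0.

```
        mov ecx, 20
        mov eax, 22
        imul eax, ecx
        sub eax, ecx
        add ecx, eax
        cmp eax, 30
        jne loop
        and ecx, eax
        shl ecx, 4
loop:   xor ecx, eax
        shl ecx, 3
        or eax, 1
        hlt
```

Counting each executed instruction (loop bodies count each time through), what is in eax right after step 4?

ecx=20
eax=22
eax=22*20=440
eax=440-20=420
After step 4: eax = 420.

420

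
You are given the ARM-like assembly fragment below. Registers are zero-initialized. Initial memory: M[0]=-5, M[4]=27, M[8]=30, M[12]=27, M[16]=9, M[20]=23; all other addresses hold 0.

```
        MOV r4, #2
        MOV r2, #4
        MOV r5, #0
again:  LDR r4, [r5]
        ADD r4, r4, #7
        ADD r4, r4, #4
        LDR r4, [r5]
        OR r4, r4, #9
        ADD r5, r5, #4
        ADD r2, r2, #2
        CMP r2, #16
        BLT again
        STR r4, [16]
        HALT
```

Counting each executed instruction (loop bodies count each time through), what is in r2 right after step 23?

8

after MOV r4, #2: r4=2
after MOV r2, #4: r2=4
after MOV r5, #0: r5=0
after LDR r4, [r5]: r4=M[0]=-5
after ADD r4, r4, #7: r4=(-5)+7=2
after ADD r4, r4, #4: r4=2+4=6
after LDR r4, [r5]: r4=M[0]=-5
after OR r4, r4, #9: r4=(-5)|9=-5
after ADD r5, r5, #4: r5=0+4=4
after ADD r2, r2, #2: r2=4+2=6
CMP r2, #16  (cmp 6,16)
BLT again: taken
after LDR r4, [r5]: r4=M[4]=27
after ADD r4, r4, #7: r4=27+7=34
after ADD r4, r4, #4: r4=34+4=38
after LDR r4, [r5]: r4=M[4]=27
after OR r4, r4, #9: r4=27|9=27
after ADD r5, r5, #4: r5=4+4=8
after ADD r2, r2, #2: r2=6+2=8
CMP r2, #16  (cmp 8,16)
BLT again: taken
after LDR r4, [r5]: r4=M[8]=30
after ADD r4, r4, #7: r4=30+7=37
After step 23: r2 = 8.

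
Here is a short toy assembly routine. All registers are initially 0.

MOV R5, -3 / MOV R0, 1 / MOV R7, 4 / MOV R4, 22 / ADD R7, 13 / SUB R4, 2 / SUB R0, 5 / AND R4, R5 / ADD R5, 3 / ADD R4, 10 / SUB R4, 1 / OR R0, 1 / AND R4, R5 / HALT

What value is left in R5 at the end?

0

after MOV R5, -3: R5=-3
after MOV R0, 1: R0=1
after MOV R7, 4: R7=4
after MOV R4, 22: R4=22
after ADD R7, 13: R7=4+13=17
after SUB R4, 2: R4=22-2=20
after SUB R0, 5: R0=1-5=-4
after AND R4, R5: R4=20&(-3)=20
after ADD R5, 3: R5=(-3)+3=0
after ADD R4, 10: R4=20+10=30
after SUB R4, 1: R4=30-1=29
after OR R0, 1: R0=(-4)|1=-3
after AND R4, R5: R4=29&0=0
halt.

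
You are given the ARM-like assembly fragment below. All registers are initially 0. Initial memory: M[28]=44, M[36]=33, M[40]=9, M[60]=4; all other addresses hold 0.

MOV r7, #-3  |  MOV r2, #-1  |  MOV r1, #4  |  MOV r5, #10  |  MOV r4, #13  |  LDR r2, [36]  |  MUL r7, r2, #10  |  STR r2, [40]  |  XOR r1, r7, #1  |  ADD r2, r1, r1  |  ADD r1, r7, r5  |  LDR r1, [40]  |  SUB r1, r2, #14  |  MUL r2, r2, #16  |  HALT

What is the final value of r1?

648

MOV r7, #-3 → r7=-3
MOV r2, #-1 → r2=-1
MOV r1, #4 → r1=4
MOV r5, #10 → r5=10
MOV r4, #13 → r4=13
LDR r2, [36] → r2=M[36]=33
MUL r7, r2, #10 → r7=33*10=330
STR r2, [40] → M[40]=33
XOR r1, r7, #1 → r1=330^1=331
ADD r2, r1, r1 → r2=331+331=662
ADD r1, r7, r5 → r1=330+10=340
LDR r1, [40] → r1=M[40]=33
SUB r1, r2, #14 → r1=662-14=648
MUL r2, r2, #16 → r2=662*16=10592
halt.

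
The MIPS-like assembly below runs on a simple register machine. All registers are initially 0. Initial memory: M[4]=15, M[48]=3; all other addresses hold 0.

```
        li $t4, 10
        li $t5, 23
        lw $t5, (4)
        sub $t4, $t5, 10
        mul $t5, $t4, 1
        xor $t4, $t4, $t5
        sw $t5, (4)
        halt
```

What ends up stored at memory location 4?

5

li $t4, 10 → $t4=10
li $t5, 23 → $t5=23
lw $t5, (4) → $t5=M[4]=15
sub $t4, $t5, 10 → $t4=15-10=5
mul $t5, $t4, 1 → $t5=5*1=5
xor $t4, $t4, $t5 → $t4=5^5=0
sw $t5, (4) → M[4]=5
halt.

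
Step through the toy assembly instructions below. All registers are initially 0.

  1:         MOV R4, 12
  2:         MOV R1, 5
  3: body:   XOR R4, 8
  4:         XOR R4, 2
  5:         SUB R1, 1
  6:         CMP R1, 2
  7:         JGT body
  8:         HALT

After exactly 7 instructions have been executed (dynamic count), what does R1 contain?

4

after MOV R4, 12: R4=12
after MOV R1, 5: R1=5
after XOR R4, 8: R4=12^8=4
after XOR R4, 2: R4=4^2=6
after SUB R1, 1: R1=5-1=4
CMP R1, 2  (cmp 4,2)
JGT body: taken
After step 7: R1 = 4.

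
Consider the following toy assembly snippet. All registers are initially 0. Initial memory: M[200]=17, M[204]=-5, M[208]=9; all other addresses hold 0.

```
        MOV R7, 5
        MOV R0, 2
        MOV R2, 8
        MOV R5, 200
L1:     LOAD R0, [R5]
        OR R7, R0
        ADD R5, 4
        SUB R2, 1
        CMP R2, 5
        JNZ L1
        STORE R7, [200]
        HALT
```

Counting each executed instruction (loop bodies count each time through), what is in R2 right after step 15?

6

after MOV R7, 5: R7=5
after MOV R0, 2: R0=2
after MOV R2, 8: R2=8
after MOV R5, 200: R5=200
after LOAD R0, [R5]: R0=M[200]=17
after OR R7, R0: R7=5|17=21
after ADD R5, 4: R5=200+4=204
after SUB R2, 1: R2=8-1=7
CMP R2, 5  (cmp 7,5)
JNZ L1: taken
after LOAD R0, [R5]: R0=M[204]=-5
after OR R7, R0: R7=21|(-5)=-1
after ADD R5, 4: R5=204+4=208
after SUB R2, 1: R2=7-1=6
CMP R2, 5  (cmp 6,5)
After step 15: R2 = 6.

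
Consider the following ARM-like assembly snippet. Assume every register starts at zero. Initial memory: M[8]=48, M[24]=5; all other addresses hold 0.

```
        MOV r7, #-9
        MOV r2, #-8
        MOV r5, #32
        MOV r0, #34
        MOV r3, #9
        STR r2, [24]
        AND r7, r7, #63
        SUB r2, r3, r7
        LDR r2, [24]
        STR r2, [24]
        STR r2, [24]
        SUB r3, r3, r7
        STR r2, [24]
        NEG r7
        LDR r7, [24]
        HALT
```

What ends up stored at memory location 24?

-8

r7=-9
r2=-8
r5=32
r0=34
r3=9
STR r2, [24] → M[24]=-8
r7=(-9)&63=55
r2=9-55=-46
r2=M[24]=-8
STR r2, [24] → M[24]=-8
STR r2, [24] → M[24]=-8
r3=9-55=-46
STR r2, [24] → M[24]=-8
r7=-(55)=-55
r7=M[24]=-8
halt.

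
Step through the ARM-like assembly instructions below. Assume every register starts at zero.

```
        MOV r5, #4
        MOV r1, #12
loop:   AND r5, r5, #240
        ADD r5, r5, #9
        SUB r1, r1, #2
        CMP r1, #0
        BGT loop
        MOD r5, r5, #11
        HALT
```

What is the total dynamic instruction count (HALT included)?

after MOV r5, #4: r5=4
after MOV r1, #12: r1=12
after AND r5, r5, #240: r5=4&240=0
after ADD r5, r5, #9: r5=0+9=9
after SUB r1, r1, #2: r1=12-2=10
CMP r1, #0  (cmp 10,0)
BGT loop: taken
after AND r5, r5, #240: r5=9&240=0
after ADD r5, r5, #9: r5=0+9=9
after SUB r1, r1, #2: r1=10-2=8
CMP r1, #0  (cmp 8,0)
BGT loop: taken
after AND r5, r5, #240: r5=9&240=0
after ADD r5, r5, #9: r5=0+9=9
after SUB r1, r1, #2: r1=8-2=6
CMP r1, #0  (cmp 6,0)
BGT loop: taken
after AND r5, r5, #240: r5=9&240=0
after ADD r5, r5, #9: r5=0+9=9
after SUB r1, r1, #2: r1=6-2=4
CMP r1, #0  (cmp 4,0)
BGT loop: taken
after AND r5, r5, #240: r5=9&240=0
after ADD r5, r5, #9: r5=0+9=9
after SUB r1, r1, #2: r1=4-2=2
CMP r1, #0  (cmp 2,0)
BGT loop: taken
after AND r5, r5, #240: r5=9&240=0
after ADD r5, r5, #9: r5=0+9=9
after SUB r1, r1, #2: r1=2-2=0
CMP r1, #0  (cmp 0,0)
BGT loop: not taken
after MOD r5, r5, #11: r5=9%11=9
halt.
Total executed instructions: 34.

34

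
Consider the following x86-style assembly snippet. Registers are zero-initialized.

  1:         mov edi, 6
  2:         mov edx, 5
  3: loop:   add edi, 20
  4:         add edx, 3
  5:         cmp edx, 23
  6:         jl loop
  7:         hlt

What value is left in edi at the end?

mov edi, 6 → edi=6
mov edx, 5 → edx=5
add edi, 20 → edi=6+20=26
add edx, 3 → edx=5+3=8
cmp edx, 23  (cmp 8,23)
jl loop: taken
add edi, 20 → edi=26+20=46
add edx, 3 → edx=8+3=11
cmp edx, 23  (cmp 11,23)
jl loop: taken
add edi, 20 → edi=46+20=66
add edx, 3 → edx=11+3=14
cmp edx, 23  (cmp 14,23)
jl loop: taken
add edi, 20 → edi=66+20=86
add edx, 3 → edx=14+3=17
cmp edx, 23  (cmp 17,23)
jl loop: taken
add edi, 20 → edi=86+20=106
add edx, 3 → edx=17+3=20
cmp edx, 23  (cmp 20,23)
jl loop: taken
add edi, 20 → edi=106+20=126
add edx, 3 → edx=20+3=23
cmp edx, 23  (cmp 23,23)
jl loop: not taken
halt.

126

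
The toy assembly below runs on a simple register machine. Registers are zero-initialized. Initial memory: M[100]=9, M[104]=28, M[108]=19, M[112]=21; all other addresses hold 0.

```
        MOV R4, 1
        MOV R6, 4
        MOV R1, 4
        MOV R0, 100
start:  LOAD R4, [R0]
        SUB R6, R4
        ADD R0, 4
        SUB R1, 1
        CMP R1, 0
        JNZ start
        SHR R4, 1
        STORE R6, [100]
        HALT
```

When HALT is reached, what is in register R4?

R4=1
R6=4
R1=4
R0=100
R4=M[100]=9
R6=4-9=-5
R0=100+4=104
R1=4-1=3
CMP R1, 0  (cmp 3,0)
JNZ start: taken
R4=M[104]=28
R6=(-5)-28=-33
R0=104+4=108
R1=3-1=2
CMP R1, 0  (cmp 2,0)
JNZ start: taken
R4=M[108]=19
R6=(-33)-19=-52
R0=108+4=112
R1=2-1=1
CMP R1, 0  (cmp 1,0)
JNZ start: taken
R4=M[112]=21
R6=(-52)-21=-73
R0=112+4=116
R1=1-1=0
CMP R1, 0  (cmp 0,0)
JNZ start: not taken
R4=21>>1=10
STORE R6, [100] → M[100]=-73
halt.

10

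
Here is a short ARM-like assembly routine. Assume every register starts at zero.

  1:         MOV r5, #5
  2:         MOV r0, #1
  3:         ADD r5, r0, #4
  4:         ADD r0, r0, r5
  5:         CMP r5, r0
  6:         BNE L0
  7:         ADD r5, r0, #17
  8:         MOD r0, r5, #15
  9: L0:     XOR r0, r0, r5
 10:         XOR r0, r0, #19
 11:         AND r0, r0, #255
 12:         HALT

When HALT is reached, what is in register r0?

16

r5=5
r0=1
r5=1+4=5
r0=1+5=6
CMP r5, r0  (cmp 5,6)
BNE L0: taken
r0=6^5=3
r0=3^19=16
r0=16&255=16
halt.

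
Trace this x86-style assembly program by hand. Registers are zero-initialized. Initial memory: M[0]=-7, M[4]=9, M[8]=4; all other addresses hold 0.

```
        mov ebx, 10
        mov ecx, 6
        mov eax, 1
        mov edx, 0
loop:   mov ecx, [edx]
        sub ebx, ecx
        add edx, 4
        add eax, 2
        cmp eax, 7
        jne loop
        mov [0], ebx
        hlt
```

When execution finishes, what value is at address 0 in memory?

mov ebx, 10 → ebx=10
mov ecx, 6 → ecx=6
mov eax, 1 → eax=1
mov edx, 0 → edx=0
mov ecx, [edx] → ecx=M[0]=-7
sub ebx, ecx → ebx=10-(-7)=17
add edx, 4 → edx=0+4=4
add eax, 2 → eax=1+2=3
cmp eax, 7  (cmp 3,7)
jne loop: taken
mov ecx, [edx] → ecx=M[4]=9
sub ebx, ecx → ebx=17-9=8
add edx, 4 → edx=4+4=8
add eax, 2 → eax=3+2=5
cmp eax, 7  (cmp 5,7)
jne loop: taken
mov ecx, [edx] → ecx=M[8]=4
sub ebx, ecx → ebx=8-4=4
add edx, 4 → edx=8+4=12
add eax, 2 → eax=5+2=7
cmp eax, 7  (cmp 7,7)
jne loop: not taken
mov [0], ebx → M[0]=4
halt.

4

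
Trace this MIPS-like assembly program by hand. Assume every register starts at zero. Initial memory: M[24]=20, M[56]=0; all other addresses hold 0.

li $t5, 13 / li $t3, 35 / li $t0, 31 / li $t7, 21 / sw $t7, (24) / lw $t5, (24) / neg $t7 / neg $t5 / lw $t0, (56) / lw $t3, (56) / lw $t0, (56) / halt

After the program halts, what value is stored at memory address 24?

$t5=13
$t3=35
$t0=31
$t7=21
sw $t7, (24) → M[24]=21
$t5=M[24]=21
$t7=-(21)=-21
$t5=-(21)=-21
$t0=M[56]=0
$t3=M[56]=0
$t0=M[56]=0
halt.

21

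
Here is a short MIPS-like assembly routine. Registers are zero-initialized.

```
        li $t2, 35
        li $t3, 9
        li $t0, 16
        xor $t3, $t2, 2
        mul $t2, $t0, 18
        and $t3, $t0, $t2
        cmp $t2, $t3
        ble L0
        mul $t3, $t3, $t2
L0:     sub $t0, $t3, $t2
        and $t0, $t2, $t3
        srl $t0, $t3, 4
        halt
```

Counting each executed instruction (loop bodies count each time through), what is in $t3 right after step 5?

33

li $t2, 35 → $t2=35
li $t3, 9 → $t3=9
li $t0, 16 → $t0=16
xor $t3, $t2, 2 → $t3=35^2=33
mul $t2, $t0, 18 → $t2=16*18=288
After step 5: $t3 = 33.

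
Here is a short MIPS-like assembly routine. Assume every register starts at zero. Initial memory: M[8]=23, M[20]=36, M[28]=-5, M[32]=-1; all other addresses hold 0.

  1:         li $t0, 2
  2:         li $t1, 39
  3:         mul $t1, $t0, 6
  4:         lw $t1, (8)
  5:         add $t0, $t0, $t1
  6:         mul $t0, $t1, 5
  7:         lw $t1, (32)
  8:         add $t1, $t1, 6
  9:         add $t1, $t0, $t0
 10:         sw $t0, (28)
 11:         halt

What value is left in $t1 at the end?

230

$t0=2
$t1=39
$t1=2*6=12
$t1=M[8]=23
$t0=2+23=25
$t0=23*5=115
$t1=M[32]=-1
$t1=(-1)+6=5
$t1=115+115=230
sw $t0, (28) → M[28]=115
halt.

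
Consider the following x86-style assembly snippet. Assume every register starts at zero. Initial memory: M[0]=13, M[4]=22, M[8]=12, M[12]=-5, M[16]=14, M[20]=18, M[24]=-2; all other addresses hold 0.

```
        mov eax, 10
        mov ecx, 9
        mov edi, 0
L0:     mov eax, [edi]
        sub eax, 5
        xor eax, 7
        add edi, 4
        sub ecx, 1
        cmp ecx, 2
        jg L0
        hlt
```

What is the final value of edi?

28

after mov eax, 10: eax=10
after mov ecx, 9: ecx=9
after mov edi, 0: edi=0
after mov eax, [edi]: eax=M[0]=13
after sub eax, 5: eax=13-5=8
after xor eax, 7: eax=8^7=15
after add edi, 4: edi=0+4=4
after sub ecx, 1: ecx=9-1=8
cmp ecx, 2  (cmp 8,2)
jg L0: taken
after mov eax, [edi]: eax=M[4]=22
after sub eax, 5: eax=22-5=17
after xor eax, 7: eax=17^7=22
after add edi, 4: edi=4+4=8
after sub ecx, 1: ecx=8-1=7
cmp ecx, 2  (cmp 7,2)
jg L0: taken
after mov eax, [edi]: eax=M[8]=12
after sub eax, 5: eax=12-5=7
after xor eax, 7: eax=7^7=0
after add edi, 4: edi=8+4=12
after sub ecx, 1: ecx=7-1=6
cmp ecx, 2  (cmp 6,2)
jg L0: taken
after mov eax, [edi]: eax=M[12]=-5
after sub eax, 5: eax=(-5)-5=-10
after xor eax, 7: eax=(-10)^7=-15
after add edi, 4: edi=12+4=16
after sub ecx, 1: ecx=6-1=5
cmp ecx, 2  (cmp 5,2)
jg L0: taken
after mov eax, [edi]: eax=M[16]=14
after sub eax, 5: eax=14-5=9
after xor eax, 7: eax=9^7=14
after add edi, 4: edi=16+4=20
after sub ecx, 1: ecx=5-1=4
cmp ecx, 2  (cmp 4,2)
jg L0: taken
after mov eax, [edi]: eax=M[20]=18
after sub eax, 5: eax=18-5=13
after xor eax, 7: eax=13^7=10
after add edi, 4: edi=20+4=24
after sub ecx, 1: ecx=4-1=3
cmp ecx, 2  (cmp 3,2)
jg L0: taken
after mov eax, [edi]: eax=M[24]=-2
after sub eax, 5: eax=(-2)-5=-7
after xor eax, 7: eax=(-7)^7=-2
after add edi, 4: edi=24+4=28
after sub ecx, 1: ecx=3-1=2
cmp ecx, 2  (cmp 2,2)
jg L0: not taken
halt.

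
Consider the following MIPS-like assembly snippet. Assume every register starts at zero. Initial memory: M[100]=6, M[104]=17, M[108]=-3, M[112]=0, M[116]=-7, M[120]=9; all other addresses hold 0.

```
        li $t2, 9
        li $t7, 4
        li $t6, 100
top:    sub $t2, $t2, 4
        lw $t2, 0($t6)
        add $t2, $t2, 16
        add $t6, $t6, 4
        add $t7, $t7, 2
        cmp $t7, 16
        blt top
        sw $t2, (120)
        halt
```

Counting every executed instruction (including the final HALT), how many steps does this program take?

li $t2, 9 → $t2=9
li $t7, 4 → $t7=4
li $t6, 100 → $t6=100
sub $t2, $t2, 4 → $t2=9-4=5
lw $t2, 0($t6) → $t2=M[100]=6
add $t2, $t2, 16 → $t2=6+16=22
add $t6, $t6, 4 → $t6=100+4=104
add $t7, $t7, 2 → $t7=4+2=6
cmp $t7, 16  (cmp 6,16)
blt top: taken
sub $t2, $t2, 4 → $t2=22-4=18
lw $t2, 0($t6) → $t2=M[104]=17
add $t2, $t2, 16 → $t2=17+16=33
add $t6, $t6, 4 → $t6=104+4=108
add $t7, $t7, 2 → $t7=6+2=8
cmp $t7, 16  (cmp 8,16)
blt top: taken
sub $t2, $t2, 4 → $t2=33-4=29
lw $t2, 0($t6) → $t2=M[108]=-3
add $t2, $t2, 16 → $t2=(-3)+16=13
add $t6, $t6, 4 → $t6=108+4=112
add $t7, $t7, 2 → $t7=8+2=10
cmp $t7, 16  (cmp 10,16)
blt top: taken
sub $t2, $t2, 4 → $t2=13-4=9
lw $t2, 0($t6) → $t2=M[112]=0
add $t2, $t2, 16 → $t2=0+16=16
add $t6, $t6, 4 → $t6=112+4=116
add $t7, $t7, 2 → $t7=10+2=12
cmp $t7, 16  (cmp 12,16)
blt top: taken
sub $t2, $t2, 4 → $t2=16-4=12
lw $t2, 0($t6) → $t2=M[116]=-7
add $t2, $t2, 16 → $t2=(-7)+16=9
add $t6, $t6, 4 → $t6=116+4=120
add $t7, $t7, 2 → $t7=12+2=14
cmp $t7, 16  (cmp 14,16)
blt top: taken
sub $t2, $t2, 4 → $t2=9-4=5
lw $t2, 0($t6) → $t2=M[120]=9
add $t2, $t2, 16 → $t2=9+16=25
add $t6, $t6, 4 → $t6=120+4=124
add $t7, $t7, 2 → $t7=14+2=16
cmp $t7, 16  (cmp 16,16)
blt top: not taken
sw $t2, (120) → M[120]=25
halt.
Total executed instructions: 47.

47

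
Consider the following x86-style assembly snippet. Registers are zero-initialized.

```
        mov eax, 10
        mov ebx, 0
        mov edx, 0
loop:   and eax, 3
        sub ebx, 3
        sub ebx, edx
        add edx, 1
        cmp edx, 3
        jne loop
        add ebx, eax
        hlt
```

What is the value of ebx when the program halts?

after mov eax, 10: eax=10
after mov ebx, 0: ebx=0
after mov edx, 0: edx=0
after and eax, 3: eax=10&3=2
after sub ebx, 3: ebx=0-3=-3
after sub ebx, edx: ebx=(-3)-0=-3
after add edx, 1: edx=0+1=1
cmp edx, 3  (cmp 1,3)
jne loop: taken
after and eax, 3: eax=2&3=2
after sub ebx, 3: ebx=(-3)-3=-6
after sub ebx, edx: ebx=(-6)-1=-7
after add edx, 1: edx=1+1=2
cmp edx, 3  (cmp 2,3)
jne loop: taken
after and eax, 3: eax=2&3=2
after sub ebx, 3: ebx=(-7)-3=-10
after sub ebx, edx: ebx=(-10)-2=-12
after add edx, 1: edx=2+1=3
cmp edx, 3  (cmp 3,3)
jne loop: not taken
after add ebx, eax: ebx=(-12)+2=-10
halt.

-10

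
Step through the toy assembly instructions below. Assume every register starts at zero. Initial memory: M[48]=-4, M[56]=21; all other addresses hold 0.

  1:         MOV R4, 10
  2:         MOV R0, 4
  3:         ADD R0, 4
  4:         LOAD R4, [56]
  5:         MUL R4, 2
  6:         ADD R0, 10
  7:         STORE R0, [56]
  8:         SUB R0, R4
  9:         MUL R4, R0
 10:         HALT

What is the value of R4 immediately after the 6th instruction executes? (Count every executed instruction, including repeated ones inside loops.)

42

after MOV R4, 10: R4=10
after MOV R0, 4: R0=4
after ADD R0, 4: R0=4+4=8
after LOAD R4, [56]: R4=M[56]=21
after MUL R4, 2: R4=21*2=42
after ADD R0, 10: R0=8+10=18
After step 6: R4 = 42.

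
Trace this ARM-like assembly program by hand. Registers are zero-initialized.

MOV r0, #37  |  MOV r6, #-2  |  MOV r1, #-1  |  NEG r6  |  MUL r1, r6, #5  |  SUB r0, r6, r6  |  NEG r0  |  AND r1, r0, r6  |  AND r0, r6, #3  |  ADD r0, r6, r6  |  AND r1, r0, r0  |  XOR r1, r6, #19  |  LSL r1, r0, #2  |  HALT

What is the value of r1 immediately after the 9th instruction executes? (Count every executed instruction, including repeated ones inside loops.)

after MOV r0, #37: r0=37
after MOV r6, #-2: r6=-2
after MOV r1, #-1: r1=-1
after NEG r6: r6=-(-2)=2
after MUL r1, r6, #5: r1=2*5=10
after SUB r0, r6, r6: r0=2-2=0
after NEG r0: r0=-(0)=0
after AND r1, r0, r6: r1=0&2=0
after AND r0, r6, #3: r0=2&3=2
After step 9: r1 = 0.

0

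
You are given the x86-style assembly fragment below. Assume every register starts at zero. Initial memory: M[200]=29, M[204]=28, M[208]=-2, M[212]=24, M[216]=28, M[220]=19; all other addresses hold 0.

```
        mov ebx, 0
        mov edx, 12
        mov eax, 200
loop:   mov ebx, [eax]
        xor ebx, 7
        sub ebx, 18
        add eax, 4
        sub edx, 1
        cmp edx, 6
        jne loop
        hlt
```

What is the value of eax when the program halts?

after mov ebx, 0: ebx=0
after mov edx, 12: edx=12
after mov eax, 200: eax=200
after mov ebx, [eax]: ebx=M[200]=29
after xor ebx, 7: ebx=29^7=26
after sub ebx, 18: ebx=26-18=8
after add eax, 4: eax=200+4=204
after sub edx, 1: edx=12-1=11
cmp edx, 6  (cmp 11,6)
jne loop: taken
after mov ebx, [eax]: ebx=M[204]=28
after xor ebx, 7: ebx=28^7=27
after sub ebx, 18: ebx=27-18=9
after add eax, 4: eax=204+4=208
after sub edx, 1: edx=11-1=10
cmp edx, 6  (cmp 10,6)
jne loop: taken
after mov ebx, [eax]: ebx=M[208]=-2
after xor ebx, 7: ebx=(-2)^7=-7
after sub ebx, 18: ebx=(-7)-18=-25
after add eax, 4: eax=208+4=212
after sub edx, 1: edx=10-1=9
cmp edx, 6  (cmp 9,6)
jne loop: taken
after mov ebx, [eax]: ebx=M[212]=24
after xor ebx, 7: ebx=24^7=31
after sub ebx, 18: ebx=31-18=13
after add eax, 4: eax=212+4=216
after sub edx, 1: edx=9-1=8
cmp edx, 6  (cmp 8,6)
jne loop: taken
after mov ebx, [eax]: ebx=M[216]=28
after xor ebx, 7: ebx=28^7=27
after sub ebx, 18: ebx=27-18=9
after add eax, 4: eax=216+4=220
after sub edx, 1: edx=8-1=7
cmp edx, 6  (cmp 7,6)
jne loop: taken
after mov ebx, [eax]: ebx=M[220]=19
after xor ebx, 7: ebx=19^7=20
after sub ebx, 18: ebx=20-18=2
after add eax, 4: eax=220+4=224
after sub edx, 1: edx=7-1=6
cmp edx, 6  (cmp 6,6)
jne loop: not taken
halt.

224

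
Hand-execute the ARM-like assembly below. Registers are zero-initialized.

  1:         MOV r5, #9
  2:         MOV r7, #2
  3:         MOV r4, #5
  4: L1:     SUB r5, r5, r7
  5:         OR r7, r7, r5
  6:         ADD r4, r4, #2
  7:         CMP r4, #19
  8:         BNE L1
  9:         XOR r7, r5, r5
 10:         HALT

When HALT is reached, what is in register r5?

-3

MOV r5, #9 → r5=9
MOV r7, #2 → r7=2
MOV r4, #5 → r4=5
SUB r5, r5, r7 → r5=9-2=7
OR r7, r7, r5 → r7=2|7=7
ADD r4, r4, #2 → r4=5+2=7
CMP r4, #19  (cmp 7,19)
BNE L1: taken
SUB r5, r5, r7 → r5=7-7=0
OR r7, r7, r5 → r7=7|0=7
ADD r4, r4, #2 → r4=7+2=9
CMP r4, #19  (cmp 9,19)
BNE L1: taken
SUB r5, r5, r7 → r5=0-7=-7
OR r7, r7, r5 → r7=7|(-7)=-1
ADD r4, r4, #2 → r4=9+2=11
CMP r4, #19  (cmp 11,19)
BNE L1: taken
SUB r5, r5, r7 → r5=(-7)-(-1)=-6
OR r7, r7, r5 → r7=(-1)|(-6)=-1
ADD r4, r4, #2 → r4=11+2=13
CMP r4, #19  (cmp 13,19)
BNE L1: taken
SUB r5, r5, r7 → r5=(-6)-(-1)=-5
OR r7, r7, r5 → r7=(-1)|(-5)=-1
ADD r4, r4, #2 → r4=13+2=15
CMP r4, #19  (cmp 15,19)
BNE L1: taken
SUB r5, r5, r7 → r5=(-5)-(-1)=-4
OR r7, r7, r5 → r7=(-1)|(-4)=-1
ADD r4, r4, #2 → r4=15+2=17
CMP r4, #19  (cmp 17,19)
BNE L1: taken
SUB r5, r5, r7 → r5=(-4)-(-1)=-3
OR r7, r7, r5 → r7=(-1)|(-3)=-1
ADD r4, r4, #2 → r4=17+2=19
CMP r4, #19  (cmp 19,19)
BNE L1: not taken
XOR r7, r5, r5 → r7=(-3)^(-3)=0
halt.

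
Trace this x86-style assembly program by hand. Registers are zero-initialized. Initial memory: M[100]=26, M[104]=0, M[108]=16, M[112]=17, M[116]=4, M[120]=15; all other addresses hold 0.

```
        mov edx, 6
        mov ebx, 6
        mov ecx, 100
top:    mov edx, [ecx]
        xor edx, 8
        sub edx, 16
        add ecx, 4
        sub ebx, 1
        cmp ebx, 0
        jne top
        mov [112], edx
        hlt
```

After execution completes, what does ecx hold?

after mov edx, 6: edx=6
after mov ebx, 6: ebx=6
after mov ecx, 100: ecx=100
after mov edx, [ecx]: edx=M[100]=26
after xor edx, 8: edx=26^8=18
after sub edx, 16: edx=18-16=2
after add ecx, 4: ecx=100+4=104
after sub ebx, 1: ebx=6-1=5
cmp ebx, 0  (cmp 5,0)
jne top: taken
after mov edx, [ecx]: edx=M[104]=0
after xor edx, 8: edx=0^8=8
after sub edx, 16: edx=8-16=-8
after add ecx, 4: ecx=104+4=108
after sub ebx, 1: ebx=5-1=4
cmp ebx, 0  (cmp 4,0)
jne top: taken
after mov edx, [ecx]: edx=M[108]=16
after xor edx, 8: edx=16^8=24
after sub edx, 16: edx=24-16=8
after add ecx, 4: ecx=108+4=112
after sub ebx, 1: ebx=4-1=3
cmp ebx, 0  (cmp 3,0)
jne top: taken
after mov edx, [ecx]: edx=M[112]=17
after xor edx, 8: edx=17^8=25
after sub edx, 16: edx=25-16=9
after add ecx, 4: ecx=112+4=116
after sub ebx, 1: ebx=3-1=2
cmp ebx, 0  (cmp 2,0)
jne top: taken
after mov edx, [ecx]: edx=M[116]=4
after xor edx, 8: edx=4^8=12
after sub edx, 16: edx=12-16=-4
after add ecx, 4: ecx=116+4=120
after sub ebx, 1: ebx=2-1=1
cmp ebx, 0  (cmp 1,0)
jne top: taken
after mov edx, [ecx]: edx=M[120]=15
after xor edx, 8: edx=15^8=7
after sub edx, 16: edx=7-16=-9
after add ecx, 4: ecx=120+4=124
after sub ebx, 1: ebx=1-1=0
cmp ebx, 0  (cmp 0,0)
jne top: not taken
mov [112], edx → M[112]=-9
halt.

124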